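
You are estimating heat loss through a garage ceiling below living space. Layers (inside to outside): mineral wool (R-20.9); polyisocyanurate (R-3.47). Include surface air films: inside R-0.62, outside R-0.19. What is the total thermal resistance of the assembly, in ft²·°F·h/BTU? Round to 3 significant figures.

25.2 ft²·°F·h/BTU

R_total = 0.62 + 20.9 + 3.47 + 0.19 = 25.18 ft²·°F·h/BTU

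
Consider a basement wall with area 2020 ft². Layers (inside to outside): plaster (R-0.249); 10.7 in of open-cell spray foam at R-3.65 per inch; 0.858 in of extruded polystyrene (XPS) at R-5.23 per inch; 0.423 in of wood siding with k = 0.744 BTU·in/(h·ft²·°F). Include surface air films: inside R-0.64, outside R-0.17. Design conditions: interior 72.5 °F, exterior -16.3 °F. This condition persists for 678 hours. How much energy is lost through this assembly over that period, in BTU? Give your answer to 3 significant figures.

10.7 × 3.65 = 39.05
0.858 × 5.23 = 4.487
0.423/0.744 = 0.5685
R_total = 0.64 + 0.249 + 39.05 + 4.487 + 0.5685 + 0.17 = 45.17 ft²·°F·h/BTU
Q = 2020 × (72.5 − (-16.3)) / 45.17 = 3971 BTU/h
E = 3971 × 678 = 2692000 BTU

2690000 BTU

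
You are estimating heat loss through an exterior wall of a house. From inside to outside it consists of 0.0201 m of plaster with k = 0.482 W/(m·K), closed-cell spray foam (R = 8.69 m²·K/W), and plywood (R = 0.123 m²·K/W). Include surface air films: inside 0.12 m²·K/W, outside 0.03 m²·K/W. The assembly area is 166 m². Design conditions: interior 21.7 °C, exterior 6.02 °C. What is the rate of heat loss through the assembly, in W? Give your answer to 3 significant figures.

289 W

0.0201/0.482 = 0.0417
R_total = 0.12 + 0.0417 + 8.69 + 0.123 + 0.03 = 9.005 m²·K/W
Q = A·ΔT/R = 166 × (21.7 − 6.02) / 9.005 = 289.1 W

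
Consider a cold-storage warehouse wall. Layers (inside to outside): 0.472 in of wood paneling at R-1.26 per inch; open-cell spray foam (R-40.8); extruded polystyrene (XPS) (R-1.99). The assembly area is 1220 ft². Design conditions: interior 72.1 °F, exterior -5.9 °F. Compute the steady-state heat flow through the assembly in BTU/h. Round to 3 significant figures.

0.472 × 1.26 = 0.5947
R_total = 0.5947 + 40.8 + 1.99 = 43.38 ft²·°F·h/BTU
Q = A·ΔT/R = 1220 × (72.1 − (-5.9)) / 43.38 = 2193 BTU/h

2190 BTU/h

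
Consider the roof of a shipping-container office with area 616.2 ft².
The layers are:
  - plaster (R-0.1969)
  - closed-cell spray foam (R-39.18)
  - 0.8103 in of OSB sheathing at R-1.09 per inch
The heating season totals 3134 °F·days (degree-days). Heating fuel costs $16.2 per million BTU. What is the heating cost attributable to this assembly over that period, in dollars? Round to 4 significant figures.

0.8103 × 1.09 = 0.88323
R_total = 0.1969 + 39.18 + 0.88323 = 40.26 ft²·°F·h/BTU
E = A × HDD × 24 / R = 616.2 × 3134 × 24 / 40.26 = 1151200 BTU
Cost = 1151200/10⁶ × 16.2 = $18.65

18.65 dollars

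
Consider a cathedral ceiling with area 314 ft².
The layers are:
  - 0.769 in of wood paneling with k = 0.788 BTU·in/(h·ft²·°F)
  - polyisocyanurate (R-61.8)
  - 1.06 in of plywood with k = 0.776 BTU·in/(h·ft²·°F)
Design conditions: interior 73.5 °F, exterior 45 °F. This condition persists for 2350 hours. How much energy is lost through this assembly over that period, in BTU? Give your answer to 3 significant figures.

328000 BTU

0.769/0.788 = 0.9759
1.06/0.776 = 1.366
R_total = 0.9759 + 61.8 + 1.366 = 64.14 ft²·°F·h/BTU
Q = 314 × (73.5 − 45) / 64.14 = 139.5 BTU/h
E = 139.5 × 2350 = 327900 BTU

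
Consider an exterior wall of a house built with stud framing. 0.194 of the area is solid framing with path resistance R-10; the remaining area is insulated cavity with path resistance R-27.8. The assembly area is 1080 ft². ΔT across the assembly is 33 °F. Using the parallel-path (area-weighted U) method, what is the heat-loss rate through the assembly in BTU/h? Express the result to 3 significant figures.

U_eff = 0.806/27.8 + 0.194/10 = 0.02899 + 0.0194 = 0.04839
R_eff = 1/U_eff = 20.66 ft²·°F·h/BTU
Q = 1080 × 33 / 20.66 = 1725 BTU/h

1720 BTU/h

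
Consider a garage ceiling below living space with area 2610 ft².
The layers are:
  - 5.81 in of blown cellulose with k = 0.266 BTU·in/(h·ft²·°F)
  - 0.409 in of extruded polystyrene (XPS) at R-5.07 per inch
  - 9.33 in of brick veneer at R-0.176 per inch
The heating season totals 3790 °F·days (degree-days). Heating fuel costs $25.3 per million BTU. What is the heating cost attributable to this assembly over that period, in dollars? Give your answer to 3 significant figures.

235 dollars

5.81/0.266 = 21.84
0.409 × 5.07 = 2.074
9.33 × 0.176 = 1.642
R_total = 21.84 + 2.074 + 1.642 = 25.56 ft²·°F·h/BTU
E = A × HDD × 24 / R = 2610 × 3790 × 24 / 25.56 = 9289000 BTU
Cost = 9289000/10⁶ × 25.3 = $235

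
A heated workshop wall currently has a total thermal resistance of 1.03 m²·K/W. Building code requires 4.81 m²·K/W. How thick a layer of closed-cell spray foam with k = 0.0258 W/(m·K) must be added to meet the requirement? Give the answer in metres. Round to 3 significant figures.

0.0975 m

ΔR = 4.81 − 1.03 = 3.78 m²·K/W
L = ΔR × k = 3.78 × 0.0258 = 0.09752 m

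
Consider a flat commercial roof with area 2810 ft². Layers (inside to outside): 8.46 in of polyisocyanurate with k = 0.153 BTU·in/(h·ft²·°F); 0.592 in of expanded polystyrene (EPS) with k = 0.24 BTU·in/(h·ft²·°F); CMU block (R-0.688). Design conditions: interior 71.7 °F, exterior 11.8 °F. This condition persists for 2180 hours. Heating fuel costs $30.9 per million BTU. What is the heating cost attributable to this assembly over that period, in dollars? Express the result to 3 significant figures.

194 dollars

8.46/0.153 = 55.29
0.592/0.24 = 2.467
R_total = 55.29 + 2.467 + 0.688 = 58.45 ft²·°F·h/BTU
Q = 2810 × (71.7 − 11.8) / 58.45 = 2880 BTU/h
E = 2880 × 2180 = 6278000 BTU
Cost = 6278000/10⁶ × 30.9 = $194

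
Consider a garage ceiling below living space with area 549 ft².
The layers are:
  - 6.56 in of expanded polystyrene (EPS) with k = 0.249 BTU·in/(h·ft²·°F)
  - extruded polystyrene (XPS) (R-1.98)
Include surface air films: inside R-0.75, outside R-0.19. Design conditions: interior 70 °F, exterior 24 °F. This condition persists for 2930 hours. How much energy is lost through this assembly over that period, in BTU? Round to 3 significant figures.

2530000 BTU

6.56/0.249 = 26.35
R_total = 0.75 + 26.35 + 1.98 + 0.19 = 29.27 ft²·°F·h/BTU
Q = 549 × (70 − 24) / 29.27 = 862.9 BTU/h
E = 862.9 × 2930 = 2528000 BTU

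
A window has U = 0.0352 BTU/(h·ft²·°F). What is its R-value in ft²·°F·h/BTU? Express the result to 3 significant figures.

28.4 ft²·°F·h/BTU

R = 1/U = 1/0.0352 = 28.41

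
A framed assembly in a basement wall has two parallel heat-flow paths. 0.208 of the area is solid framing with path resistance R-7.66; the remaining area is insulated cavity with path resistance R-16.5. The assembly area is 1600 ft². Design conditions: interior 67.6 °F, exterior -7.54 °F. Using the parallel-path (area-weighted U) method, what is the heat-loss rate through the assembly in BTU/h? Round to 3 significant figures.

U_eff = 0.792/16.5 + 0.208/7.66 = 0.048 + 0.02715 = 0.07515
R_eff = 1/U_eff = 13.31 ft²·°F·h/BTU
Q = 1600 × (67.6 − (-7.54)) / 13.31 = 9035 BTU/h

9040 BTU/h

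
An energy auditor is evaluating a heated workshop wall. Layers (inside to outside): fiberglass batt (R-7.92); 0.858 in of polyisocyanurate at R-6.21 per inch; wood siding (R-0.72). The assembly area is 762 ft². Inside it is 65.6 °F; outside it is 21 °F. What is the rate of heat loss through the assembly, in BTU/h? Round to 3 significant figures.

0.858 × 6.21 = 5.328
R_total = 7.92 + 5.328 + 0.72 = 13.97 ft²·°F·h/BTU
Q = A·ΔT/R = 762 × (65.6 − 21) / 13.97 = 2433 BTU/h

2430 BTU/h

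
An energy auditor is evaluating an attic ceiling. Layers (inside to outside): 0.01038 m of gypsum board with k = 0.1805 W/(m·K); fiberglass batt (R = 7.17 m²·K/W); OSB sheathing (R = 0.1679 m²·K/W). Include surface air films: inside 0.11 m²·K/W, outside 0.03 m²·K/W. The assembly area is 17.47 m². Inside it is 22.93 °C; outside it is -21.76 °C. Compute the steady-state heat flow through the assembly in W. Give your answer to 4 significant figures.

0.01038/0.1805 = 0.057507
R_total = 0.11 + 0.057507 + 7.17 + 0.1679 + 0.03 = 7.5354 m²·K/W
Q = A·ΔT/R = 17.47 × (22.93 − (-21.76)) / 7.5354 = 103.61 W

103.6 W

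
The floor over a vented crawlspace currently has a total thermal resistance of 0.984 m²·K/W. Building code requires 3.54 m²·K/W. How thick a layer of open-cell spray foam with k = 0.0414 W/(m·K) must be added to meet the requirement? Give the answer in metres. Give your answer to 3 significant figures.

ΔR = 3.54 − 0.984 = 2.556 m²·K/W
L = ΔR × k = 2.556 × 0.0414 = 0.1058 m

0.106 m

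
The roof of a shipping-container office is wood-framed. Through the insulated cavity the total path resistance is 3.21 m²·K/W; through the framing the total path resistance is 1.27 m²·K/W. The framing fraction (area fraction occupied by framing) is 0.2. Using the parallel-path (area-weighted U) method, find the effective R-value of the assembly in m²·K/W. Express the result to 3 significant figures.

U_eff = 0.8/3.21 + 0.2/1.27 = 0.2492 + 0.1575 = 0.4067
R_eff = 1/U_eff = 2.459 m²·K/W

2.46 m²·K/W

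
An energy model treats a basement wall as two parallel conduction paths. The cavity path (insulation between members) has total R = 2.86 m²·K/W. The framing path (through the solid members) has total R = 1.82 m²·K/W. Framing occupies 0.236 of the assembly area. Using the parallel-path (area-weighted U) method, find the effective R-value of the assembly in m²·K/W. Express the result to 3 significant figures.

U_eff = 0.764/2.86 + 0.236/1.82 = 0.2671 + 0.1297 = 0.3968
R_eff = 1/U_eff = 2.52 m²·K/W

2.52 m²·K/W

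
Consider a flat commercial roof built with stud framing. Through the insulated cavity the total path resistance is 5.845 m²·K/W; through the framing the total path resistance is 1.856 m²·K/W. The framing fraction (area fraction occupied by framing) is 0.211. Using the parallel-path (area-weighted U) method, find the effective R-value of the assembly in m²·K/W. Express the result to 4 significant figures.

4.021 m²·K/W

U_eff = 0.789/5.845 + 0.211/1.856 = 0.13499 + 0.11369 = 0.24867
R_eff = 1/U_eff = 4.0214 m²·K/W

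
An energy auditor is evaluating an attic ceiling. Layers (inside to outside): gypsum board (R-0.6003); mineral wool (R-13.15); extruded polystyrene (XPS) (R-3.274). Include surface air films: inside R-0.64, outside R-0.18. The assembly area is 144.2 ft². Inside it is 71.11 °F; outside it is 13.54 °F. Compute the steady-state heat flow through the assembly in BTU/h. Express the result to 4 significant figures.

465.2 BTU/h

R_total = 0.64 + 0.6003 + 13.15 + 3.274 + 0.18 = 17.844 ft²·°F·h/BTU
Q = A·ΔT/R = 144.2 × (71.11 − 13.54) / 17.844 = 465.22 BTU/h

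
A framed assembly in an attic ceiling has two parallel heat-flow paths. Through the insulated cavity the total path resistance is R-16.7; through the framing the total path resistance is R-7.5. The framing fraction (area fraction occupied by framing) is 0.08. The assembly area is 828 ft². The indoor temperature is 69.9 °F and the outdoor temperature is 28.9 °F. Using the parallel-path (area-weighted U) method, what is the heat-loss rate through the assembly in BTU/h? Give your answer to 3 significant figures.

2230 BTU/h

U_eff = 0.92/16.7 + 0.08/7.5 = 0.05509 + 0.01067 = 0.06576
R_eff = 1/U_eff = 15.21 ft²·°F·h/BTU
Q = 828 × (69.9 − 28.9) / 15.21 = 2232 BTU/h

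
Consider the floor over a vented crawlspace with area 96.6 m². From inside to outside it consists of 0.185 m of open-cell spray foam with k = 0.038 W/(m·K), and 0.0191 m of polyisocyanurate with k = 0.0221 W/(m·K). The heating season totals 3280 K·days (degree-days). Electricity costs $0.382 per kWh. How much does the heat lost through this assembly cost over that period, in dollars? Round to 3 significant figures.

0.185/0.038 = 4.868
0.0191/0.0221 = 0.8643
R_total = 4.868 + 0.8643 = 5.733 m²·K/W
E = A × HDD × 24 / R / 1000 = 96.6 × 3280 × 24 / 5.733 / 1000 = 1326 kWh
Cost = 1326 × 0.382 = $506.7

507 dollars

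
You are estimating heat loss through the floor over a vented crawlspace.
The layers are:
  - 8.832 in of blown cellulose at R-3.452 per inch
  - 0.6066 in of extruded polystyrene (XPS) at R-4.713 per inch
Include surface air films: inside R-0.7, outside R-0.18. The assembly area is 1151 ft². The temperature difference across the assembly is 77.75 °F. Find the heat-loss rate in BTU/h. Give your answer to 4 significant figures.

2615 BTU/h

8.832 × 3.452 = 30.488
0.6066 × 4.713 = 2.8589
R_total = 0.7 + 30.488 + 2.8589 + 0.18 = 34.227 ft²·°F·h/BTU
Q = A·ΔT/R = 1151 × 77.75 / 34.227 = 2614.6 BTU/h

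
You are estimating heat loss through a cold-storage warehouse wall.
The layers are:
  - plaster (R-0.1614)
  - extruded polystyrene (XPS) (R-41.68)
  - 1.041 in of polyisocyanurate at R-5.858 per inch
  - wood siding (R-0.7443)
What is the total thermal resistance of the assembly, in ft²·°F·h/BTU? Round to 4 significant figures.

1.041 × 5.858 = 6.0982
R_total = 0.1614 + 41.68 + 6.0982 + 0.7443 = 48.684 ft²·°F·h/BTU

48.68 ft²·°F·h/BTU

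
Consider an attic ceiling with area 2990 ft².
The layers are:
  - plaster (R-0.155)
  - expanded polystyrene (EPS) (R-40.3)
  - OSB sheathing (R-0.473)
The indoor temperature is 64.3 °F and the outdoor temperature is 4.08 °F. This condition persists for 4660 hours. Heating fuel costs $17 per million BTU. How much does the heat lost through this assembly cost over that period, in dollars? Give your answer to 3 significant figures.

349 dollars

R_total = 0.155 + 40.3 + 0.473 = 40.93 ft²·°F·h/BTU
Q = 2990 × (64.3 − 4.08) / 40.93 = 4399 BTU/h
E = 4399 × 4660 = 20500000 BTU
Cost = 20500000/10⁶ × 17 = $348.5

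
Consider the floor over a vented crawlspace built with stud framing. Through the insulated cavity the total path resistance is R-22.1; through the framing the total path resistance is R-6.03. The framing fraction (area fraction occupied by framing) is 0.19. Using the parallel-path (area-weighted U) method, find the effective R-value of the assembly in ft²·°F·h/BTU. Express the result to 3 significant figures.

U_eff = 0.81/22.1 + 0.19/6.03 = 0.03665 + 0.03151 = 0.06816
R_eff = 1/U_eff = 14.67 ft²·°F·h/BTU

14.7 ft²·°F·h/BTU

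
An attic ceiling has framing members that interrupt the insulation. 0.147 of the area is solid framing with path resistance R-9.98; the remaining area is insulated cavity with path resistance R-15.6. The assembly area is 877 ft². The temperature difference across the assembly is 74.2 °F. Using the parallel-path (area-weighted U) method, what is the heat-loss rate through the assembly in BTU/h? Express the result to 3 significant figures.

U_eff = 0.853/15.6 + 0.147/9.98 = 0.05468 + 0.01473 = 0.06941
R_eff = 1/U_eff = 14.41 ft²·°F·h/BTU
Q = 877 × 74.2 / 14.41 = 4517 BTU/h

4520 BTU/h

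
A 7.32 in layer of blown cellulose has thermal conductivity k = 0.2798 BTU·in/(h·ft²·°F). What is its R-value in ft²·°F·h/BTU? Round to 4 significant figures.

26.16 ft²·°F·h/BTU

R = L/k = 7.32/0.2798 = 26.162 ft²·°F·h/BTU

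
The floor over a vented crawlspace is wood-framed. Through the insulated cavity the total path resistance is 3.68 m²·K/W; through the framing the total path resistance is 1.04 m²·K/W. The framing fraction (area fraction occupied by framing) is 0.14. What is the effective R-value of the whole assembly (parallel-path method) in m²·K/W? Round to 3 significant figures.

U_eff = 0.86/3.68 + 0.14/1.04 = 0.2337 + 0.1346 = 0.3683
R_eff = 1/U_eff = 2.715 m²·K/W

2.72 m²·K/W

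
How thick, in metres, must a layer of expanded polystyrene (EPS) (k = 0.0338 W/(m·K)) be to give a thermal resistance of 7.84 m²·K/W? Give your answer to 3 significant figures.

0.265 m

L = R·k = 7.84 × 0.0338 = 0.265 m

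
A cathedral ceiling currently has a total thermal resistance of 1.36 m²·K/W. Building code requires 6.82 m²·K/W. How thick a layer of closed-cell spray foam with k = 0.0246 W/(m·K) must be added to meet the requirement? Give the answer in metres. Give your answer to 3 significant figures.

0.134 m

ΔR = 6.82 − 1.36 = 5.46 m²·K/W
L = ΔR × k = 5.46 × 0.0246 = 0.1343 m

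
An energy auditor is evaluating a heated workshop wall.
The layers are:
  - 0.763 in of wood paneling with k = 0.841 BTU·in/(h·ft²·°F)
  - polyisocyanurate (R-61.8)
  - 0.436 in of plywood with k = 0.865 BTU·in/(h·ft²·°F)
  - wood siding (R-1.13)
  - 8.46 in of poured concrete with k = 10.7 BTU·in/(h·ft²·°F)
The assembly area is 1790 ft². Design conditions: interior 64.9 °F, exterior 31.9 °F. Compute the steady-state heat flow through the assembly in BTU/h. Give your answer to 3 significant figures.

907 BTU/h

0.763/0.841 = 0.9073
0.436/0.865 = 0.504
8.46/10.7 = 0.7907
R_total = 0.9073 + 61.8 + 0.504 + 1.13 + 0.7907 = 65.13 ft²·°F·h/BTU
Q = A·ΔT/R = 1790 × (64.9 − 31.9) / 65.13 = 906.9 BTU/h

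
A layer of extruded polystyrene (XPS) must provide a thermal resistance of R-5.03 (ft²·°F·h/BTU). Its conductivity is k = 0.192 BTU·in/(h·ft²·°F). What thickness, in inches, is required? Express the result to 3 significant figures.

0.966 in

L = R × k = 5.03 × 0.192 = 0.9658 in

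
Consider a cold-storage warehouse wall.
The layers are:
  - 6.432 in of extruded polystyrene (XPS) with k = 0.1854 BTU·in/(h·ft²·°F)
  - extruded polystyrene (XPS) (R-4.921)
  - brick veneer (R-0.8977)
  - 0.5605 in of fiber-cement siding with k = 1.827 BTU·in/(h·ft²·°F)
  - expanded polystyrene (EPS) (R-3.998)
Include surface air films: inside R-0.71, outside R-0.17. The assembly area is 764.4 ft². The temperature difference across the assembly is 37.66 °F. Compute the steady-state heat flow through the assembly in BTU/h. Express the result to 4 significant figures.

6.432/0.1854 = 34.693
0.5605/1.827 = 0.30679
R_total = 0.71 + 34.693 + 4.921 + 0.8977 + 0.30679 + 3.998 + 0.17 = 45.696 ft²·°F·h/BTU
Q = A·ΔT/R = 764.4 × 37.66 / 45.696 = 629.97 BTU/h

630.0 BTU/h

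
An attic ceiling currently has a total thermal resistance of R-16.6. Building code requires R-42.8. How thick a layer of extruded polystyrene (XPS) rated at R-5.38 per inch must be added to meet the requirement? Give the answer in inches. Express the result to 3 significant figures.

4.87 in

ΔR = 42.8 − 16.6 = 26.2 ft²·°F·h/BTU
L = ΔR / (R/in) = 26.2/5.38 = 4.87 in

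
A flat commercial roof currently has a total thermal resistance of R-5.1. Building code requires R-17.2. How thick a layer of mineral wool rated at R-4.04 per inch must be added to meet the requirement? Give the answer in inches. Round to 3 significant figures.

3.00 in

ΔR = 17.2 − 5.1 = 12.1 ft²·°F·h/BTU
L = ΔR / (R/in) = 12.1/4.04 = 2.995 in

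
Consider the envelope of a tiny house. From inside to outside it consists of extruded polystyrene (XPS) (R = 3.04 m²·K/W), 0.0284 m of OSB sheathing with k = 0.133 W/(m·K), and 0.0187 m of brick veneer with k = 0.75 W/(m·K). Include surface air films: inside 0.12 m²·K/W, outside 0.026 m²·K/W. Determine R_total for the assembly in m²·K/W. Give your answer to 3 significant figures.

0.0284/0.133 = 0.2135
0.0187/0.75 = 0.02493
R_total = 0.12 + 3.04 + 0.2135 + 0.02493 + 0.026 = 3.424 m²·K/W

3.42 m²·K/W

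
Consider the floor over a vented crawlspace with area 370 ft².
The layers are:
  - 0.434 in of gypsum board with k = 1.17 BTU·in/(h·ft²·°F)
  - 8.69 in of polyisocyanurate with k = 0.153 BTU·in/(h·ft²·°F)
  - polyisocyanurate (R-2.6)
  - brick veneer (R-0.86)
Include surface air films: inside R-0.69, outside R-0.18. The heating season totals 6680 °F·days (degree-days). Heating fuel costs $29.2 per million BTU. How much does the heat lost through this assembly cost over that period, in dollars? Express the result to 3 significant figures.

0.434/1.17 = 0.3709
8.69/0.153 = 56.8
R_total = 0.69 + 0.3709 + 56.8 + 2.6 + 0.86 + 0.18 = 61.5 ft²·°F·h/BTU
E = A × HDD × 24 / R = 370 × 6680 × 24 / 61.5 = 964600 BTU
Cost = 964600/10⁶ × 29.2 = $28.16

28.2 dollars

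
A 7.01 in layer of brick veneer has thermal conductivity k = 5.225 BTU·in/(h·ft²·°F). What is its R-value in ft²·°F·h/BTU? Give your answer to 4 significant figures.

R = L/k = 7.01/5.225 = 1.3416 ft²·°F·h/BTU

1.342 ft²·°F·h/BTU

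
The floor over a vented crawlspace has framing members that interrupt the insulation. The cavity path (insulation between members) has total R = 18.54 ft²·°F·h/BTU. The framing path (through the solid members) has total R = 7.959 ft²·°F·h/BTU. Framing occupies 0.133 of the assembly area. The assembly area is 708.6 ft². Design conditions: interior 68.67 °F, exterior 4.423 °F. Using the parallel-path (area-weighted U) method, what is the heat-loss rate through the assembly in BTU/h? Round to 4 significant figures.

U_eff = 0.867/18.54 + 0.133/7.959 = 0.046764 + 0.016711 = 0.063474
R_eff = 1/U_eff = 15.754 ft²·°F·h/BTU
Q = 708.6 × (68.67 − 4.423) / 15.754 = 2889.7 BTU/h

2890 BTU/h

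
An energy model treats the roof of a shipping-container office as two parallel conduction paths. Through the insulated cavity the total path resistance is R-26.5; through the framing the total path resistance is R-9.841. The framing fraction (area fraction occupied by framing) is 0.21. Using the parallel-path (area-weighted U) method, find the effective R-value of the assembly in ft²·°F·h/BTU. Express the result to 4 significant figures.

U_eff = 0.79/26.5 + 0.21/9.841 = 0.029811 + 0.021339 = 0.051151
R_eff = 1/U_eff = 19.55 ft²·°F·h/BTU

19.55 ft²·°F·h/BTU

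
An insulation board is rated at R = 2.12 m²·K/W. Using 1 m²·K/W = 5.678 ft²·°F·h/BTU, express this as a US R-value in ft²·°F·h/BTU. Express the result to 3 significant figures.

12.0 ft²·°F·h/BTU

R_US = 2.12 × 5.678 = 12.04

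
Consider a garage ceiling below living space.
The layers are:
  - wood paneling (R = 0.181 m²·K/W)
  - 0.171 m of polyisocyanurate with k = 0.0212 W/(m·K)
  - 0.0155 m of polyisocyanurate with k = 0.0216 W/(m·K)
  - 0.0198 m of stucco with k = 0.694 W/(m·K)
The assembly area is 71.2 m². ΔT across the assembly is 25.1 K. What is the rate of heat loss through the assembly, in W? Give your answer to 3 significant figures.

199 W

0.171/0.0212 = 8.066
0.0155/0.0216 = 0.7176
0.0198/0.694 = 0.02853
R_total = 0.181 + 8.066 + 0.7176 + 0.02853 = 8.993 m²·K/W
Q = A·ΔT/R = 71.2 × 25.1 / 8.993 = 198.7 W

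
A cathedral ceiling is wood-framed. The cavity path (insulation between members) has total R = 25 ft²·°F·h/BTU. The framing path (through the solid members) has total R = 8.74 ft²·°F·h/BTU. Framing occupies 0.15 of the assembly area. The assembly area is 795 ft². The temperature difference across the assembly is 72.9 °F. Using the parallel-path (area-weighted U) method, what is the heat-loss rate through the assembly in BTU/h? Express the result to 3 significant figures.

U_eff = 0.85/25 + 0.15/8.74 = 0.034 + 0.01716 = 0.05116
R_eff = 1/U_eff = 19.55 ft²·°F·h/BTU
Q = 795 × 72.9 / 19.55 = 2965 BTU/h

2970 BTU/h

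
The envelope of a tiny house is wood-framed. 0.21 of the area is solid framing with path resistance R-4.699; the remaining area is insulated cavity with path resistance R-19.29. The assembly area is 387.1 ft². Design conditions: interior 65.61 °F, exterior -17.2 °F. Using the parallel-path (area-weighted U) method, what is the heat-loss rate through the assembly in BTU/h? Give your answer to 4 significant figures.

2745 BTU/h

U_eff = 0.79/19.29 + 0.21/4.699 = 0.040954 + 0.04469 = 0.085644
R_eff = 1/U_eff = 11.676 ft²·°F·h/BTU
Q = 387.1 × (65.61 − (-17.2)) / 11.676 = 2745.4 BTU/h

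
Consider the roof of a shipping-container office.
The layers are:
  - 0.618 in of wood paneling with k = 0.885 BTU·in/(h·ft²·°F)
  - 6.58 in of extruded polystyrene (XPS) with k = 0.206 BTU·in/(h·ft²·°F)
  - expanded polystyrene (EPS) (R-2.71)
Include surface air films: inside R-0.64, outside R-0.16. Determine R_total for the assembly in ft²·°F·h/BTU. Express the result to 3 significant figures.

0.618/0.885 = 0.6983
6.58/0.206 = 31.94
R_total = 0.64 + 0.6983 + 31.94 + 2.71 + 0.16 = 36.15 ft²·°F·h/BTU

36.2 ft²·°F·h/BTU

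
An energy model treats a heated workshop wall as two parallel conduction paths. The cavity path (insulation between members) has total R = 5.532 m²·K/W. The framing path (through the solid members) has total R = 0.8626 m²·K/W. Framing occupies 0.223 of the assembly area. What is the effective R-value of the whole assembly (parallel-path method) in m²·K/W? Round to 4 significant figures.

U_eff = 0.777/5.532 + 0.223/0.8626 = 0.14046 + 0.25852 = 0.39898
R_eff = 1/U_eff = 2.5064 m²·K/W

2.506 m²·K/W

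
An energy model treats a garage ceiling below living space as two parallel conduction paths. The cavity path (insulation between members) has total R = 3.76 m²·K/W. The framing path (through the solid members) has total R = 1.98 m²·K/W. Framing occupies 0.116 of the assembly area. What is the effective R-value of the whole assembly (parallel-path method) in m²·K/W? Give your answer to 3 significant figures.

3.40 m²·K/W

U_eff = 0.884/3.76 + 0.116/1.98 = 0.2351 + 0.05859 = 0.2937
R_eff = 1/U_eff = 3.405 m²·K/W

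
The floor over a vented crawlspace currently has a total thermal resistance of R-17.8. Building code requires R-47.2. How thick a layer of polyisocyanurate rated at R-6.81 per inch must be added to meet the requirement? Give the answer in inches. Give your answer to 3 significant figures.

4.32 in

ΔR = 47.2 − 17.8 = 29.4 ft²·°F·h/BTU
L = ΔR / (R/in) = 29.4/6.81 = 4.317 in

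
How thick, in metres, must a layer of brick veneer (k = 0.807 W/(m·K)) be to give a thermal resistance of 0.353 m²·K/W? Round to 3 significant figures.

L = R·k = 0.353 × 0.807 = 0.2849 m

0.285 m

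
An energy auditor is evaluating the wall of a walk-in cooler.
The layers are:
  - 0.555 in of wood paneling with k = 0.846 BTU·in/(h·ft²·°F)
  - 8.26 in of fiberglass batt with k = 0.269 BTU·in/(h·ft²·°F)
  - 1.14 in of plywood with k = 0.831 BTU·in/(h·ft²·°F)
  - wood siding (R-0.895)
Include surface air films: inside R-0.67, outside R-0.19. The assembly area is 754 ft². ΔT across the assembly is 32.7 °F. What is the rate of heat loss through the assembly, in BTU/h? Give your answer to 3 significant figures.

715 BTU/h

0.555/0.846 = 0.656
8.26/0.269 = 30.71
1.14/0.831 = 1.372
R_total = 0.67 + 0.656 + 30.71 + 1.372 + 0.895 + 0.19 = 34.49 ft²·°F·h/BTU
Q = A·ΔT/R = 754 × 32.7 / 34.49 = 714.9 BTU/h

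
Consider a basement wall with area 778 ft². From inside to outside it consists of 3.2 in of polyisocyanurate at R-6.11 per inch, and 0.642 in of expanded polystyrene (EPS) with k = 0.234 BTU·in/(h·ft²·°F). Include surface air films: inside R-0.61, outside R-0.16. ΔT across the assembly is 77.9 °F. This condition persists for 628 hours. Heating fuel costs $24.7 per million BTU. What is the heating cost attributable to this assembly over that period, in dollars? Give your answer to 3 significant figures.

3.2 × 6.11 = 19.55
0.642/0.234 = 2.744
R_total = 0.61 + 19.55 + 2.744 + 0.16 = 23.07 ft²·°F·h/BTU
Q = 778 × 77.9 / 23.07 = 2628 BTU/h
E = 2628 × 628 = 1650000 BTU
Cost = 1650000/10⁶ × 24.7 = $40.76

40.8 dollars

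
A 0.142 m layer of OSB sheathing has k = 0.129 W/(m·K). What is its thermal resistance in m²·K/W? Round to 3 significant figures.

R = L/k = 0.142/0.129 = 1.101 m²·K/W

1.10 m²·K/W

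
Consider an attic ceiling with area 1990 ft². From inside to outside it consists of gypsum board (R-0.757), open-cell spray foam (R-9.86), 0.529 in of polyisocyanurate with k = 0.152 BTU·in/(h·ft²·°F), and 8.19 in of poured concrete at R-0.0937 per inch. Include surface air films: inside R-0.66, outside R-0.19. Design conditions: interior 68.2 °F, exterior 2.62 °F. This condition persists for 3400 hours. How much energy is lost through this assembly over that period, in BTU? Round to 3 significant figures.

28200000 BTU

0.529/0.152 = 3.48
8.19 × 0.0937 = 0.7674
R_total = 0.66 + 0.757 + 9.86 + 3.48 + 0.7674 + 0.19 = 15.71 ft²·°F·h/BTU
Q = 1990 × (68.2 − 2.62) / 15.71 = 8305 BTU/h
E = 8305 × 3400 = 28240000 BTU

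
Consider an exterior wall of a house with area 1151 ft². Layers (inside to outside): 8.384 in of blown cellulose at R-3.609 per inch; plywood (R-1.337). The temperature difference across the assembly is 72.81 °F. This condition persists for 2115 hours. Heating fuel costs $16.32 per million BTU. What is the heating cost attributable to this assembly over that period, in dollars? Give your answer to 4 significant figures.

91.55 dollars

8.384 × 3.609 = 30.258
R_total = 30.258 + 1.337 = 31.595 ft²·°F·h/BTU
Q = 1151 × 72.81 / 31.595 = 2652.5 BTU/h
E = 2652.5 × 2115 = 5610000 BTU
Cost = 5610000/10⁶ × 16.32 = $91.555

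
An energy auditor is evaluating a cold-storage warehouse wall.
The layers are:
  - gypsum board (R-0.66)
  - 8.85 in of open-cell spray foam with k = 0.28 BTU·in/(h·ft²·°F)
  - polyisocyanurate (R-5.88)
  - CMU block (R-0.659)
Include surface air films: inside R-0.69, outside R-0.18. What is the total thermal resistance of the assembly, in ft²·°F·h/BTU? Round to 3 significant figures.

8.85/0.28 = 31.61
R_total = 0.69 + 0.66 + 31.61 + 5.88 + 0.659 + 0.18 = 39.68 ft²·°F·h/BTU

39.7 ft²·°F·h/BTU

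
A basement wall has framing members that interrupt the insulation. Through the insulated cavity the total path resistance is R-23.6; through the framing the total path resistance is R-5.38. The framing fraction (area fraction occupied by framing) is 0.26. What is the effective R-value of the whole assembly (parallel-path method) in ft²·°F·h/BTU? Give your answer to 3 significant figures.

12.5 ft²·°F·h/BTU

U_eff = 0.74/23.6 + 0.26/5.38 = 0.03136 + 0.04833 = 0.07968
R_eff = 1/U_eff = 12.55 ft²·°F·h/BTU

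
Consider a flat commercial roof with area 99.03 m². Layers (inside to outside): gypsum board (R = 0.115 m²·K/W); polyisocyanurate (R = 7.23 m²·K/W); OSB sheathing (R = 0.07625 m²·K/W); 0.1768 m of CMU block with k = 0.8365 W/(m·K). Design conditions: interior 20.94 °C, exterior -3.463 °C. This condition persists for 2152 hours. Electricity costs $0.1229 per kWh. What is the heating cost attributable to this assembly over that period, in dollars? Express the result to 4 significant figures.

0.1768/0.8365 = 0.21136
R_total = 0.115 + 7.23 + 0.07625 + 0.21136 = 7.6326 m²·K/W
Q = 99.03 × (20.94 − (-3.463)) / 7.6326 = 316.62 W
E = 316.62 W × 2152 h / 1000 = 681.36 kWh
Cost = 681.36 × 0.1229 = $83.74

83.74 dollars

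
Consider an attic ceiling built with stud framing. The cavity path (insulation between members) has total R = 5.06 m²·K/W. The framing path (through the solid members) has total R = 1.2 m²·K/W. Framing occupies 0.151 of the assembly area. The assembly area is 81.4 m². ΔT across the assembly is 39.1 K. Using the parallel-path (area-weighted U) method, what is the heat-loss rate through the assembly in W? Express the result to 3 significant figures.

U_eff = 0.849/5.06 + 0.151/1.2 = 0.1678 + 0.1258 = 0.2936
R_eff = 1/U_eff = 3.406 m²·K/W
Q = 81.4 × 39.1 / 3.406 = 934.5 W

935 W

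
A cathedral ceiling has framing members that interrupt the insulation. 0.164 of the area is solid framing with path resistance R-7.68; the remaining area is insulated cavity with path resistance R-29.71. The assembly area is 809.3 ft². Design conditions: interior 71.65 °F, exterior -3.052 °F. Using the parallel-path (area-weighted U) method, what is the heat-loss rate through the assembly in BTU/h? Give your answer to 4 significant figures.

2992 BTU/h

U_eff = 0.836/29.71 + 0.164/7.68 = 0.028139 + 0.021354 = 0.049493
R_eff = 1/U_eff = 20.205 ft²·°F·h/BTU
Q = 809.3 × (71.65 − (-3.052)) / 20.205 = 2992.2 BTU/h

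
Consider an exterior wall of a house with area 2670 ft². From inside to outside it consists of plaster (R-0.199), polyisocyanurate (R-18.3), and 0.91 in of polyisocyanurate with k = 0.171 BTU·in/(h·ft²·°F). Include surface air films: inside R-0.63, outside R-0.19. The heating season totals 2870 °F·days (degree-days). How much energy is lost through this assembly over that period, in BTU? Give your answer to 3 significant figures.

7460000 BTU

0.91/0.171 = 5.322
R_total = 0.63 + 0.199 + 18.3 + 5.322 + 0.19 = 24.64 ft²·°F·h/BTU
E = A × HDD × 24 / R = 2670 × 2870 × 24 / 24.64 = 7464000 BTU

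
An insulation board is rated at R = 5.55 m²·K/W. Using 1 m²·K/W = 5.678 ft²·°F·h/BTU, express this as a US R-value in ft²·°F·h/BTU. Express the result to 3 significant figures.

31.5 ft²·°F·h/BTU

R_US = 5.55 × 5.678 = 31.51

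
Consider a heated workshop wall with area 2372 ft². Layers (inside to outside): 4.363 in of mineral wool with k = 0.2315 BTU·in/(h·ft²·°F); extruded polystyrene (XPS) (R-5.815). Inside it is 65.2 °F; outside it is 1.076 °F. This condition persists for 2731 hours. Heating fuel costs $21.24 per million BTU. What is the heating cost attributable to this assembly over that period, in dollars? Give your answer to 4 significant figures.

357.8 dollars

4.363/0.2315 = 18.847
R_total = 18.847 + 5.815 = 24.662 ft²·°F·h/BTU
Q = 2372 × (65.2 − 1.076) / 24.662 = 6167.6 BTU/h
E = 6167.6 × 2731 = 16844000 BTU
Cost = 16844000/10⁶ × 21.24 = $357.76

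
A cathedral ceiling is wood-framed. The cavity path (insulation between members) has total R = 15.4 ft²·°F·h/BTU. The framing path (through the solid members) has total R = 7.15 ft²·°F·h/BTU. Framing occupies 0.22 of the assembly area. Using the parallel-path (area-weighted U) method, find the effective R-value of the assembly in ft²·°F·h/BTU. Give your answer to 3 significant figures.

12.3 ft²·°F·h/BTU

U_eff = 0.78/15.4 + 0.22/7.15 = 0.05065 + 0.03077 = 0.08142
R_eff = 1/U_eff = 12.28 ft²·°F·h/BTU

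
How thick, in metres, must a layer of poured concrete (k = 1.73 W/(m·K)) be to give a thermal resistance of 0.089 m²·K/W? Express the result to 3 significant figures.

L = R·k = 0.089 × 1.73 = 0.154 m

0.154 m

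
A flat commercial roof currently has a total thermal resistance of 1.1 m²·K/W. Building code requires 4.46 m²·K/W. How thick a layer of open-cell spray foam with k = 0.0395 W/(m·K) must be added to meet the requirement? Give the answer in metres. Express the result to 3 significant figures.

ΔR = 4.46 − 1.1 = 3.36 m²·K/W
L = ΔR × k = 3.36 × 0.0395 = 0.1327 m

0.133 m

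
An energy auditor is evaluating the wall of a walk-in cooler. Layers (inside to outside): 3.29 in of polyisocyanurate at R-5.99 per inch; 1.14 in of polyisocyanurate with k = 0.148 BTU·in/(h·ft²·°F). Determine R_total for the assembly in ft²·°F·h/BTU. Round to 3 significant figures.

27.4 ft²·°F·h/BTU

3.29 × 5.99 = 19.71
1.14/0.148 = 7.703
R_total = 19.71 + 7.703 = 27.41 ft²·°F·h/BTU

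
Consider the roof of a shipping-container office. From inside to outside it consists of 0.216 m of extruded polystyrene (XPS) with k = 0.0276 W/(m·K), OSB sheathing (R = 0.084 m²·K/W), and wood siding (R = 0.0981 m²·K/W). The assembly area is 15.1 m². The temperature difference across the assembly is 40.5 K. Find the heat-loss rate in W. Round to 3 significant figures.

0.216/0.0276 = 7.826
R_total = 7.826 + 0.084 + 0.0981 = 8.008 m²·K/W
Q = A·ΔT/R = 15.1 × 40.5 / 8.008 = 76.37 W

76.4 W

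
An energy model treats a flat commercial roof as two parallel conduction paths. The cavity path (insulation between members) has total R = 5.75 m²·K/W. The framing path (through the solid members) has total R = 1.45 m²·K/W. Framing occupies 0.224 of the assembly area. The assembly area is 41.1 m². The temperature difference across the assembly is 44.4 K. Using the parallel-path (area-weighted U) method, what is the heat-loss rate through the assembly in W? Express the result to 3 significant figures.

U_eff = 0.776/5.75 + 0.224/1.45 = 0.135 + 0.1545 = 0.2894
R_eff = 1/U_eff = 3.455 m²·K/W
Q = 41.1 × 44.4 / 3.455 = 528.2 W

528 W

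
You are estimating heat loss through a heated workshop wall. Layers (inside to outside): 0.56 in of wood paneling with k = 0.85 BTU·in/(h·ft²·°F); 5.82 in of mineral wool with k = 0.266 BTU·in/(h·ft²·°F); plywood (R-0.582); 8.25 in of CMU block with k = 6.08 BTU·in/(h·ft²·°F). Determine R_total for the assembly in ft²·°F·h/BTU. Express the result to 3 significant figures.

0.56/0.85 = 0.6588
5.82/0.266 = 21.88
8.25/6.08 = 1.357
R_total = 0.6588 + 21.88 + 0.582 + 1.357 = 24.48 ft²·°F·h/BTU

24.5 ft²·°F·h/BTU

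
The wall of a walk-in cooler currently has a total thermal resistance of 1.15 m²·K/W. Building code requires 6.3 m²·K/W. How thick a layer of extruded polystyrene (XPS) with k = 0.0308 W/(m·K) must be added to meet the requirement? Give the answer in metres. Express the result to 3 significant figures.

ΔR = 6.3 − 1.15 = 5.15 m²·K/W
L = ΔR × k = 5.15 × 0.0308 = 0.1586 m

0.159 m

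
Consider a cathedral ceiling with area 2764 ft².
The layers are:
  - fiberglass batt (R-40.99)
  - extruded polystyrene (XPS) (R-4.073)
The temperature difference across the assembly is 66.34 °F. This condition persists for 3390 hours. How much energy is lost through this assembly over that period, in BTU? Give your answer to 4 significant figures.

R_total = 40.99 + 4.073 = 45.063 ft²·°F·h/BTU
Q = 2764 × 66.34 / 45.063 = 4069.1 BTU/h
E = 4069.1 × 3390 = 13794000 BTU

13790000 BTU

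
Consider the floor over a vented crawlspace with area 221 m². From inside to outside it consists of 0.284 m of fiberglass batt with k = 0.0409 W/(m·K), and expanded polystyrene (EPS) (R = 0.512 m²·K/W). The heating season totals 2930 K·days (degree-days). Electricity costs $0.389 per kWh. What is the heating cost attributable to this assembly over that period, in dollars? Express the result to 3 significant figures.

811 dollars

0.284/0.0409 = 6.944
R_total = 6.944 + 0.512 = 7.456 m²·K/W
E = A × HDD × 24 / R / 1000 = 221 × 2930 × 24 / 7.456 / 1000 = 2084 kWh
Cost = 2084 × 0.389 = $810.8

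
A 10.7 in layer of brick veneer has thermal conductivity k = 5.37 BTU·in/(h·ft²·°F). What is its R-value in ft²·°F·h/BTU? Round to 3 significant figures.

1.99 ft²·°F·h/BTU

R = L/k = 10.7/5.37 = 1.993 ft²·°F·h/BTU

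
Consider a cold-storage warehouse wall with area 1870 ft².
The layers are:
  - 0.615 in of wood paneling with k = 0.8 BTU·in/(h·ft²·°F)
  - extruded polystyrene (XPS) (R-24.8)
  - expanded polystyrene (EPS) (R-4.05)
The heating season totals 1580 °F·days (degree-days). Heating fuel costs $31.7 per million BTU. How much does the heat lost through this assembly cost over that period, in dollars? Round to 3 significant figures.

75.9 dollars

0.615/0.8 = 0.7687
R_total = 0.7687 + 24.8 + 4.05 = 29.62 ft²·°F·h/BTU
E = A × HDD × 24 / R = 1870 × 1580 × 24 / 29.62 = 2394000 BTU
Cost = 2394000/10⁶ × 31.7 = $75.89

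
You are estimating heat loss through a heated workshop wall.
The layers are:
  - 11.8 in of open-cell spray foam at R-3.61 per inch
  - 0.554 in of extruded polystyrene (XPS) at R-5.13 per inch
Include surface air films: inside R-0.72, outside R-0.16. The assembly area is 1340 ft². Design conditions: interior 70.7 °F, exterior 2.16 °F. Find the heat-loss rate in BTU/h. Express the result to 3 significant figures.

11.8 × 3.61 = 42.6
0.554 × 5.13 = 2.842
R_total = 0.72 + 42.6 + 2.842 + 0.16 = 46.32 ft²·°F·h/BTU
Q = A·ΔT/R = 1340 × (70.7 − 2.16) / 46.32 = 1983 BTU/h

1980 BTU/h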